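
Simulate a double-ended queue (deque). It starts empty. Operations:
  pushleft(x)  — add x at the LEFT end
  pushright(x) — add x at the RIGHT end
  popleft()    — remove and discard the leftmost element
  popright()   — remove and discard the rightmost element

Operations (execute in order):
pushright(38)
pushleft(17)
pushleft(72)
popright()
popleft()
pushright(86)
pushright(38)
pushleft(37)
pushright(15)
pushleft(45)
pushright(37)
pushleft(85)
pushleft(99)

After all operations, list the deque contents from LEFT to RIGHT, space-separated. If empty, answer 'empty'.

Answer: 99 85 45 37 17 86 38 15 37

Derivation:
pushright(38): [38]
pushleft(17): [17, 38]
pushleft(72): [72, 17, 38]
popright(): [72, 17]
popleft(): [17]
pushright(86): [17, 86]
pushright(38): [17, 86, 38]
pushleft(37): [37, 17, 86, 38]
pushright(15): [37, 17, 86, 38, 15]
pushleft(45): [45, 37, 17, 86, 38, 15]
pushright(37): [45, 37, 17, 86, 38, 15, 37]
pushleft(85): [85, 45, 37, 17, 86, 38, 15, 37]
pushleft(99): [99, 85, 45, 37, 17, 86, 38, 15, 37]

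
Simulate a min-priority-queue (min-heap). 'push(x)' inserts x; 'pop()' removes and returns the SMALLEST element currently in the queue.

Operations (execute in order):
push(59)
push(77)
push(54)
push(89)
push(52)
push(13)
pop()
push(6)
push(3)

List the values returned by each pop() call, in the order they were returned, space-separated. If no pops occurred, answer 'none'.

Answer: 13

Derivation:
push(59): heap contents = [59]
push(77): heap contents = [59, 77]
push(54): heap contents = [54, 59, 77]
push(89): heap contents = [54, 59, 77, 89]
push(52): heap contents = [52, 54, 59, 77, 89]
push(13): heap contents = [13, 52, 54, 59, 77, 89]
pop() → 13: heap contents = [52, 54, 59, 77, 89]
push(6): heap contents = [6, 52, 54, 59, 77, 89]
push(3): heap contents = [3, 6, 52, 54, 59, 77, 89]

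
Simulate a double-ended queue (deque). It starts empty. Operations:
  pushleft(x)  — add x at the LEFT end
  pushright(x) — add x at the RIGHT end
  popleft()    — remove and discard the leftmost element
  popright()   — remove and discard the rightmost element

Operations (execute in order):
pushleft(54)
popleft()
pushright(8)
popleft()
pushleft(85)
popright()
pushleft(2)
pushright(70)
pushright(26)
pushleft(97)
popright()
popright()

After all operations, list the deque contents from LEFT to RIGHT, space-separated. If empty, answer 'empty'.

Answer: 97 2

Derivation:
pushleft(54): [54]
popleft(): []
pushright(8): [8]
popleft(): []
pushleft(85): [85]
popright(): []
pushleft(2): [2]
pushright(70): [2, 70]
pushright(26): [2, 70, 26]
pushleft(97): [97, 2, 70, 26]
popright(): [97, 2, 70]
popright(): [97, 2]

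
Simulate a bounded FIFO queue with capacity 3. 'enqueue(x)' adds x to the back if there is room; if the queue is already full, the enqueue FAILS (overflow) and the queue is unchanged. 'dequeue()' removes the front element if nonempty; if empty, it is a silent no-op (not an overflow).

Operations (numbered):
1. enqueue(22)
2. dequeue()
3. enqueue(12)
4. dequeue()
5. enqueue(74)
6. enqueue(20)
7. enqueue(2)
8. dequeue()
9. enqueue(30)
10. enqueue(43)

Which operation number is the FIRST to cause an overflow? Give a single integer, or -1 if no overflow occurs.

Answer: 10

Derivation:
1. enqueue(22): size=1
2. dequeue(): size=0
3. enqueue(12): size=1
4. dequeue(): size=0
5. enqueue(74): size=1
6. enqueue(20): size=2
7. enqueue(2): size=3
8. dequeue(): size=2
9. enqueue(30): size=3
10. enqueue(43): size=3=cap → OVERFLOW (fail)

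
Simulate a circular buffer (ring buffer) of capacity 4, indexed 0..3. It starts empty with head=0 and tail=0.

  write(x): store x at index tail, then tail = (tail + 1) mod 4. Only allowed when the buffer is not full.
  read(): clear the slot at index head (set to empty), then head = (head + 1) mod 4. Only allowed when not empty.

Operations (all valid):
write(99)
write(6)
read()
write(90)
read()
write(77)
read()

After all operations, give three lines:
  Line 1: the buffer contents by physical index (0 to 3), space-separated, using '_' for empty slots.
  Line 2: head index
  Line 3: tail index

Answer: _ _ _ 77
3
0

Derivation:
write(99): buf=[99 _ _ _], head=0, tail=1, size=1
write(6): buf=[99 6 _ _], head=0, tail=2, size=2
read(): buf=[_ 6 _ _], head=1, tail=2, size=1
write(90): buf=[_ 6 90 _], head=1, tail=3, size=2
read(): buf=[_ _ 90 _], head=2, tail=3, size=1
write(77): buf=[_ _ 90 77], head=2, tail=0, size=2
read(): buf=[_ _ _ 77], head=3, tail=0, size=1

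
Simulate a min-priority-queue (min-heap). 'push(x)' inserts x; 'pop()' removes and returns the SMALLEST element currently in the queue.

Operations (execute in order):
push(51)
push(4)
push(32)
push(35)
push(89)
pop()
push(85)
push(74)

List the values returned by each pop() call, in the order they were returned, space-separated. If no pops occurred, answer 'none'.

push(51): heap contents = [51]
push(4): heap contents = [4, 51]
push(32): heap contents = [4, 32, 51]
push(35): heap contents = [4, 32, 35, 51]
push(89): heap contents = [4, 32, 35, 51, 89]
pop() → 4: heap contents = [32, 35, 51, 89]
push(85): heap contents = [32, 35, 51, 85, 89]
push(74): heap contents = [32, 35, 51, 74, 85, 89]

Answer: 4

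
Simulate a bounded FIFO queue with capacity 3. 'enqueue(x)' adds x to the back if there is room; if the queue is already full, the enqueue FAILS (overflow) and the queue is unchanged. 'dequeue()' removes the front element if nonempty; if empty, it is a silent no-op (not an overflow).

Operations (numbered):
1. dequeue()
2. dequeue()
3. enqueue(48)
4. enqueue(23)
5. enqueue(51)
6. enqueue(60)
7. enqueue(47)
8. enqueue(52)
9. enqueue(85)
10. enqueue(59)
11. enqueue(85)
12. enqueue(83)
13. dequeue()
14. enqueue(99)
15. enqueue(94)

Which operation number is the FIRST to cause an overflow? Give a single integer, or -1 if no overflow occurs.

Answer: 6

Derivation:
1. dequeue(): empty, no-op, size=0
2. dequeue(): empty, no-op, size=0
3. enqueue(48): size=1
4. enqueue(23): size=2
5. enqueue(51): size=3
6. enqueue(60): size=3=cap → OVERFLOW (fail)
7. enqueue(47): size=3=cap → OVERFLOW (fail)
8. enqueue(52): size=3=cap → OVERFLOW (fail)
9. enqueue(85): size=3=cap → OVERFLOW (fail)
10. enqueue(59): size=3=cap → OVERFLOW (fail)
11. enqueue(85): size=3=cap → OVERFLOW (fail)
12. enqueue(83): size=3=cap → OVERFLOW (fail)
13. dequeue(): size=2
14. enqueue(99): size=3
15. enqueue(94): size=3=cap → OVERFLOW (fail)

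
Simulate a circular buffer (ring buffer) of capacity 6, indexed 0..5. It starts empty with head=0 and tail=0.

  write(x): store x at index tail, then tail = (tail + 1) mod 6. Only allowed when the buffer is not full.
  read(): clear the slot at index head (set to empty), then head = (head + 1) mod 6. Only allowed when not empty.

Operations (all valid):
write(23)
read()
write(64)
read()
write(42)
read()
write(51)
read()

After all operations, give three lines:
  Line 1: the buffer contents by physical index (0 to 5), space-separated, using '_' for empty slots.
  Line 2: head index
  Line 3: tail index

write(23): buf=[23 _ _ _ _ _], head=0, tail=1, size=1
read(): buf=[_ _ _ _ _ _], head=1, tail=1, size=0
write(64): buf=[_ 64 _ _ _ _], head=1, tail=2, size=1
read(): buf=[_ _ _ _ _ _], head=2, tail=2, size=0
write(42): buf=[_ _ 42 _ _ _], head=2, tail=3, size=1
read(): buf=[_ _ _ _ _ _], head=3, tail=3, size=0
write(51): buf=[_ _ _ 51 _ _], head=3, tail=4, size=1
read(): buf=[_ _ _ _ _ _], head=4, tail=4, size=0

Answer: _ _ _ _ _ _
4
4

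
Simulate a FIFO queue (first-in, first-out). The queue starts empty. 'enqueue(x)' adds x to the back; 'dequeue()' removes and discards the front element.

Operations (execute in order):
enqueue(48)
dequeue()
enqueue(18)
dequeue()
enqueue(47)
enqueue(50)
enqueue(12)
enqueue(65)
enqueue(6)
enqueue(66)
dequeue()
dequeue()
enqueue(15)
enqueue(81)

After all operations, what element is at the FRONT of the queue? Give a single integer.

Answer: 12

Derivation:
enqueue(48): queue = [48]
dequeue(): queue = []
enqueue(18): queue = [18]
dequeue(): queue = []
enqueue(47): queue = [47]
enqueue(50): queue = [47, 50]
enqueue(12): queue = [47, 50, 12]
enqueue(65): queue = [47, 50, 12, 65]
enqueue(6): queue = [47, 50, 12, 65, 6]
enqueue(66): queue = [47, 50, 12, 65, 6, 66]
dequeue(): queue = [50, 12, 65, 6, 66]
dequeue(): queue = [12, 65, 6, 66]
enqueue(15): queue = [12, 65, 6, 66, 15]
enqueue(81): queue = [12, 65, 6, 66, 15, 81]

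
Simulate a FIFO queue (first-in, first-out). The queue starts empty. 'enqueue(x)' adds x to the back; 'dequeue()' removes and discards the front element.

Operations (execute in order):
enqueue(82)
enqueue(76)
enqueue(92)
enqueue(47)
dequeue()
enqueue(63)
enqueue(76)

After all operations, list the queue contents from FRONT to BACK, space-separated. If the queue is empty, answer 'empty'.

Answer: 76 92 47 63 76

Derivation:
enqueue(82): [82]
enqueue(76): [82, 76]
enqueue(92): [82, 76, 92]
enqueue(47): [82, 76, 92, 47]
dequeue(): [76, 92, 47]
enqueue(63): [76, 92, 47, 63]
enqueue(76): [76, 92, 47, 63, 76]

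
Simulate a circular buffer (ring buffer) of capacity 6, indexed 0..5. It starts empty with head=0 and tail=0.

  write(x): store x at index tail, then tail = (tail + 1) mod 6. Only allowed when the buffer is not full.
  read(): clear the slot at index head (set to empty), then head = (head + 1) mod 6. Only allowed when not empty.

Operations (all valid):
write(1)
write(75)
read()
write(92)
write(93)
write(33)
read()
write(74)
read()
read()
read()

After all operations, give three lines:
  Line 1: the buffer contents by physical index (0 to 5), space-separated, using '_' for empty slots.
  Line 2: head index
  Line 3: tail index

write(1): buf=[1 _ _ _ _ _], head=0, tail=1, size=1
write(75): buf=[1 75 _ _ _ _], head=0, tail=2, size=2
read(): buf=[_ 75 _ _ _ _], head=1, tail=2, size=1
write(92): buf=[_ 75 92 _ _ _], head=1, tail=3, size=2
write(93): buf=[_ 75 92 93 _ _], head=1, tail=4, size=3
write(33): buf=[_ 75 92 93 33 _], head=1, tail=5, size=4
read(): buf=[_ _ 92 93 33 _], head=2, tail=5, size=3
write(74): buf=[_ _ 92 93 33 74], head=2, tail=0, size=4
read(): buf=[_ _ _ 93 33 74], head=3, tail=0, size=3
read(): buf=[_ _ _ _ 33 74], head=4, tail=0, size=2
read(): buf=[_ _ _ _ _ 74], head=5, tail=0, size=1

Answer: _ _ _ _ _ 74
5
0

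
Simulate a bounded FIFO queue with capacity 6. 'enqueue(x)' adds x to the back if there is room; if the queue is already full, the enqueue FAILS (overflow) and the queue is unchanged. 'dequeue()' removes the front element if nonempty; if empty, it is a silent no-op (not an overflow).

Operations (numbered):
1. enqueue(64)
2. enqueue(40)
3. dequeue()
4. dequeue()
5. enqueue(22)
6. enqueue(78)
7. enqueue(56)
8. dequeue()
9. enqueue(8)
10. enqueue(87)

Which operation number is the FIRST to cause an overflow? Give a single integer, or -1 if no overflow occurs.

1. enqueue(64): size=1
2. enqueue(40): size=2
3. dequeue(): size=1
4. dequeue(): size=0
5. enqueue(22): size=1
6. enqueue(78): size=2
7. enqueue(56): size=3
8. dequeue(): size=2
9. enqueue(8): size=3
10. enqueue(87): size=4

Answer: -1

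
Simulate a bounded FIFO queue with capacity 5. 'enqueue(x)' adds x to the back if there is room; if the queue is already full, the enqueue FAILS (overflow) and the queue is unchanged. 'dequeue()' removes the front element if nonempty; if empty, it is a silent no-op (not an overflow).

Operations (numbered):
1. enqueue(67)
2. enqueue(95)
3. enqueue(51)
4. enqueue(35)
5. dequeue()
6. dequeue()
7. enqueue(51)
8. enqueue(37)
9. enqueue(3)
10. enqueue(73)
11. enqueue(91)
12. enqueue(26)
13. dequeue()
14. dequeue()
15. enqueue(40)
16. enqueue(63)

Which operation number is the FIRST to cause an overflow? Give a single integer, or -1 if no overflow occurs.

1. enqueue(67): size=1
2. enqueue(95): size=2
3. enqueue(51): size=3
4. enqueue(35): size=4
5. dequeue(): size=3
6. dequeue(): size=2
7. enqueue(51): size=3
8. enqueue(37): size=4
9. enqueue(3): size=5
10. enqueue(73): size=5=cap → OVERFLOW (fail)
11. enqueue(91): size=5=cap → OVERFLOW (fail)
12. enqueue(26): size=5=cap → OVERFLOW (fail)
13. dequeue(): size=4
14. dequeue(): size=3
15. enqueue(40): size=4
16. enqueue(63): size=5

Answer: 10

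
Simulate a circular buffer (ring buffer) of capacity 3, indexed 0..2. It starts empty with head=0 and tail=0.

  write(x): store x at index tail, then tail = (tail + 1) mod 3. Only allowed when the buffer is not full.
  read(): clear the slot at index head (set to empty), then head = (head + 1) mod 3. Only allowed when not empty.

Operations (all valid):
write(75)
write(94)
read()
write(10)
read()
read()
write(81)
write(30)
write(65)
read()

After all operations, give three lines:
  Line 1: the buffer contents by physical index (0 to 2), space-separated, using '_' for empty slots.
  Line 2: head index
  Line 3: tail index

write(75): buf=[75 _ _], head=0, tail=1, size=1
write(94): buf=[75 94 _], head=0, tail=2, size=2
read(): buf=[_ 94 _], head=1, tail=2, size=1
write(10): buf=[_ 94 10], head=1, tail=0, size=2
read(): buf=[_ _ 10], head=2, tail=0, size=1
read(): buf=[_ _ _], head=0, tail=0, size=0
write(81): buf=[81 _ _], head=0, tail=1, size=1
write(30): buf=[81 30 _], head=0, tail=2, size=2
write(65): buf=[81 30 65], head=0, tail=0, size=3
read(): buf=[_ 30 65], head=1, tail=0, size=2

Answer: _ 30 65
1
0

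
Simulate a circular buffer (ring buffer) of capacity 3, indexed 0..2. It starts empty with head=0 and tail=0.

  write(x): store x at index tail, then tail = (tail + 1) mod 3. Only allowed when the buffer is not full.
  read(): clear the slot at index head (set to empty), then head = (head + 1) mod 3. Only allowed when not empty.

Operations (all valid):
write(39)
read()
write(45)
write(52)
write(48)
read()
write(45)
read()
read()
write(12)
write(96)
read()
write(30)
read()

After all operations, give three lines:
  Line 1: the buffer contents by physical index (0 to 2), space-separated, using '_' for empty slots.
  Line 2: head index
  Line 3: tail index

write(39): buf=[39 _ _], head=0, tail=1, size=1
read(): buf=[_ _ _], head=1, tail=1, size=0
write(45): buf=[_ 45 _], head=1, tail=2, size=1
write(52): buf=[_ 45 52], head=1, tail=0, size=2
write(48): buf=[48 45 52], head=1, tail=1, size=3
read(): buf=[48 _ 52], head=2, tail=1, size=2
write(45): buf=[48 45 52], head=2, tail=2, size=3
read(): buf=[48 45 _], head=0, tail=2, size=2
read(): buf=[_ 45 _], head=1, tail=2, size=1
write(12): buf=[_ 45 12], head=1, tail=0, size=2
write(96): buf=[96 45 12], head=1, tail=1, size=3
read(): buf=[96 _ 12], head=2, tail=1, size=2
write(30): buf=[96 30 12], head=2, tail=2, size=3
read(): buf=[96 30 _], head=0, tail=2, size=2

Answer: 96 30 _
0
2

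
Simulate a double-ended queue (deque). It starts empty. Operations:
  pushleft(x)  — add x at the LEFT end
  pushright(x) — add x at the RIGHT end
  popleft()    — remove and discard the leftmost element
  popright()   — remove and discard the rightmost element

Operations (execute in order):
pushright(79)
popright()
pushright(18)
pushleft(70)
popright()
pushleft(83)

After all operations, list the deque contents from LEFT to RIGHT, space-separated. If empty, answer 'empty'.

pushright(79): [79]
popright(): []
pushright(18): [18]
pushleft(70): [70, 18]
popright(): [70]
pushleft(83): [83, 70]

Answer: 83 70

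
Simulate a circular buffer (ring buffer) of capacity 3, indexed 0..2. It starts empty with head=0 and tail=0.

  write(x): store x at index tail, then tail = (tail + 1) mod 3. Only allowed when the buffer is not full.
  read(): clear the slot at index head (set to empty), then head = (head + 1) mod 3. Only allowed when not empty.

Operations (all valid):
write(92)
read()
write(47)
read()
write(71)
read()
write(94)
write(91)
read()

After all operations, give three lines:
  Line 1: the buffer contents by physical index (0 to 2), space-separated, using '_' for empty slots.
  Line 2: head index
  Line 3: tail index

Answer: _ 91 _
1
2

Derivation:
write(92): buf=[92 _ _], head=0, tail=1, size=1
read(): buf=[_ _ _], head=1, tail=1, size=0
write(47): buf=[_ 47 _], head=1, tail=2, size=1
read(): buf=[_ _ _], head=2, tail=2, size=0
write(71): buf=[_ _ 71], head=2, tail=0, size=1
read(): buf=[_ _ _], head=0, tail=0, size=0
write(94): buf=[94 _ _], head=0, tail=1, size=1
write(91): buf=[94 91 _], head=0, tail=2, size=2
read(): buf=[_ 91 _], head=1, tail=2, size=1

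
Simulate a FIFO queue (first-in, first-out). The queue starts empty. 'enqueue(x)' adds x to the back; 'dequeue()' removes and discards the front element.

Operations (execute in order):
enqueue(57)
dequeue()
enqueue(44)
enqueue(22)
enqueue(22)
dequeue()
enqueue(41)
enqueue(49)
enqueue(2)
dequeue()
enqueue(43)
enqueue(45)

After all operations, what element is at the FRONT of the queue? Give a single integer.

enqueue(57): queue = [57]
dequeue(): queue = []
enqueue(44): queue = [44]
enqueue(22): queue = [44, 22]
enqueue(22): queue = [44, 22, 22]
dequeue(): queue = [22, 22]
enqueue(41): queue = [22, 22, 41]
enqueue(49): queue = [22, 22, 41, 49]
enqueue(2): queue = [22, 22, 41, 49, 2]
dequeue(): queue = [22, 41, 49, 2]
enqueue(43): queue = [22, 41, 49, 2, 43]
enqueue(45): queue = [22, 41, 49, 2, 43, 45]

Answer: 22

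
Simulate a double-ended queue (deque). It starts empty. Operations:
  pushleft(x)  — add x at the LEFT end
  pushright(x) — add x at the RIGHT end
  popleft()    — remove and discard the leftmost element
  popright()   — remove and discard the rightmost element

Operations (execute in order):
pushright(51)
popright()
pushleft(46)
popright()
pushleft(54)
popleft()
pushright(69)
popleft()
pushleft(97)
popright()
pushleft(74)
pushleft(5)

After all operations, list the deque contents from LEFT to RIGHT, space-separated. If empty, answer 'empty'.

Answer: 5 74

Derivation:
pushright(51): [51]
popright(): []
pushleft(46): [46]
popright(): []
pushleft(54): [54]
popleft(): []
pushright(69): [69]
popleft(): []
pushleft(97): [97]
popright(): []
pushleft(74): [74]
pushleft(5): [5, 74]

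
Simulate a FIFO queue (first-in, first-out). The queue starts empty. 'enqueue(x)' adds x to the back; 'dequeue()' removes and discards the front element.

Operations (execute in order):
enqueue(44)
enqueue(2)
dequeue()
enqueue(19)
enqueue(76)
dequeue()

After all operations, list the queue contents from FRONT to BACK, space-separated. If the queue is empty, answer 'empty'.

Answer: 19 76

Derivation:
enqueue(44): [44]
enqueue(2): [44, 2]
dequeue(): [2]
enqueue(19): [2, 19]
enqueue(76): [2, 19, 76]
dequeue(): [19, 76]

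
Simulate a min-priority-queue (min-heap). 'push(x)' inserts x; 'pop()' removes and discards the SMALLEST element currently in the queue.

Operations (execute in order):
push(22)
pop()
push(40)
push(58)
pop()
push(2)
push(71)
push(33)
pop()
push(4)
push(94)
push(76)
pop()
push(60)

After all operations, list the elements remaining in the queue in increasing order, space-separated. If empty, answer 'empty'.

push(22): heap contents = [22]
pop() → 22: heap contents = []
push(40): heap contents = [40]
push(58): heap contents = [40, 58]
pop() → 40: heap contents = [58]
push(2): heap contents = [2, 58]
push(71): heap contents = [2, 58, 71]
push(33): heap contents = [2, 33, 58, 71]
pop() → 2: heap contents = [33, 58, 71]
push(4): heap contents = [4, 33, 58, 71]
push(94): heap contents = [4, 33, 58, 71, 94]
push(76): heap contents = [4, 33, 58, 71, 76, 94]
pop() → 4: heap contents = [33, 58, 71, 76, 94]
push(60): heap contents = [33, 58, 60, 71, 76, 94]

Answer: 33 58 60 71 76 94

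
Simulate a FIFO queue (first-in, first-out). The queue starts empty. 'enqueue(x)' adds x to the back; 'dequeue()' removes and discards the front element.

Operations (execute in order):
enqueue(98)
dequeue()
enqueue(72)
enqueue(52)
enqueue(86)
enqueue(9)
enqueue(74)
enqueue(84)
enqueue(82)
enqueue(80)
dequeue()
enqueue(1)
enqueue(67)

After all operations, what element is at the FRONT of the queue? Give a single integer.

Answer: 52

Derivation:
enqueue(98): queue = [98]
dequeue(): queue = []
enqueue(72): queue = [72]
enqueue(52): queue = [72, 52]
enqueue(86): queue = [72, 52, 86]
enqueue(9): queue = [72, 52, 86, 9]
enqueue(74): queue = [72, 52, 86, 9, 74]
enqueue(84): queue = [72, 52, 86, 9, 74, 84]
enqueue(82): queue = [72, 52, 86, 9, 74, 84, 82]
enqueue(80): queue = [72, 52, 86, 9, 74, 84, 82, 80]
dequeue(): queue = [52, 86, 9, 74, 84, 82, 80]
enqueue(1): queue = [52, 86, 9, 74, 84, 82, 80, 1]
enqueue(67): queue = [52, 86, 9, 74, 84, 82, 80, 1, 67]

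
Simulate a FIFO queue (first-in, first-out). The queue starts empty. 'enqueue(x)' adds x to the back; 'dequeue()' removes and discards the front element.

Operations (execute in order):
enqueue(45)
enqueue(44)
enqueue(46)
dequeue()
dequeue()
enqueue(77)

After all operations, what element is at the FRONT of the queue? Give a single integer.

Answer: 46

Derivation:
enqueue(45): queue = [45]
enqueue(44): queue = [45, 44]
enqueue(46): queue = [45, 44, 46]
dequeue(): queue = [44, 46]
dequeue(): queue = [46]
enqueue(77): queue = [46, 77]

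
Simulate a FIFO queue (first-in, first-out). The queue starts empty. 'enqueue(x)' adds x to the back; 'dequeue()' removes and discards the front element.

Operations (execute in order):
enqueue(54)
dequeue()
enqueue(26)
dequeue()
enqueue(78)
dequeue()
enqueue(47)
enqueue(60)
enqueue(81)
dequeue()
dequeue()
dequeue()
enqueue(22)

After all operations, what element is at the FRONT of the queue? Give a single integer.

Answer: 22

Derivation:
enqueue(54): queue = [54]
dequeue(): queue = []
enqueue(26): queue = [26]
dequeue(): queue = []
enqueue(78): queue = [78]
dequeue(): queue = []
enqueue(47): queue = [47]
enqueue(60): queue = [47, 60]
enqueue(81): queue = [47, 60, 81]
dequeue(): queue = [60, 81]
dequeue(): queue = [81]
dequeue(): queue = []
enqueue(22): queue = [22]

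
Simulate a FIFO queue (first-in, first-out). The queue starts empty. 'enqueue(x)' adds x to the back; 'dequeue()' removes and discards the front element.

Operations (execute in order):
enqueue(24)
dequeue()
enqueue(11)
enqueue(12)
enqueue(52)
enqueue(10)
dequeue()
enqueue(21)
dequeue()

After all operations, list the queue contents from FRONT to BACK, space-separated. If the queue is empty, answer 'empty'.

Answer: 52 10 21

Derivation:
enqueue(24): [24]
dequeue(): []
enqueue(11): [11]
enqueue(12): [11, 12]
enqueue(52): [11, 12, 52]
enqueue(10): [11, 12, 52, 10]
dequeue(): [12, 52, 10]
enqueue(21): [12, 52, 10, 21]
dequeue(): [52, 10, 21]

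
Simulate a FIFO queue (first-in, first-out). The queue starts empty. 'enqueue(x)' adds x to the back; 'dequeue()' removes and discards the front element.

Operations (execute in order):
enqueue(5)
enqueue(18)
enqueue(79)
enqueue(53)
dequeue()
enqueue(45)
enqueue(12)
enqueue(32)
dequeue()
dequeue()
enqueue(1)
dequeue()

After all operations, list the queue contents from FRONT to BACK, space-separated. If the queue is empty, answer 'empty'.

enqueue(5): [5]
enqueue(18): [5, 18]
enqueue(79): [5, 18, 79]
enqueue(53): [5, 18, 79, 53]
dequeue(): [18, 79, 53]
enqueue(45): [18, 79, 53, 45]
enqueue(12): [18, 79, 53, 45, 12]
enqueue(32): [18, 79, 53, 45, 12, 32]
dequeue(): [79, 53, 45, 12, 32]
dequeue(): [53, 45, 12, 32]
enqueue(1): [53, 45, 12, 32, 1]
dequeue(): [45, 12, 32, 1]

Answer: 45 12 32 1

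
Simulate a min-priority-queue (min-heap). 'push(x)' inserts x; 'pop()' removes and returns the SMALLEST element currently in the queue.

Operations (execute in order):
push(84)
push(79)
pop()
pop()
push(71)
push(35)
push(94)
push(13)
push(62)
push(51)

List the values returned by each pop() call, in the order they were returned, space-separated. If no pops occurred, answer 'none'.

push(84): heap contents = [84]
push(79): heap contents = [79, 84]
pop() → 79: heap contents = [84]
pop() → 84: heap contents = []
push(71): heap contents = [71]
push(35): heap contents = [35, 71]
push(94): heap contents = [35, 71, 94]
push(13): heap contents = [13, 35, 71, 94]
push(62): heap contents = [13, 35, 62, 71, 94]
push(51): heap contents = [13, 35, 51, 62, 71, 94]

Answer: 79 84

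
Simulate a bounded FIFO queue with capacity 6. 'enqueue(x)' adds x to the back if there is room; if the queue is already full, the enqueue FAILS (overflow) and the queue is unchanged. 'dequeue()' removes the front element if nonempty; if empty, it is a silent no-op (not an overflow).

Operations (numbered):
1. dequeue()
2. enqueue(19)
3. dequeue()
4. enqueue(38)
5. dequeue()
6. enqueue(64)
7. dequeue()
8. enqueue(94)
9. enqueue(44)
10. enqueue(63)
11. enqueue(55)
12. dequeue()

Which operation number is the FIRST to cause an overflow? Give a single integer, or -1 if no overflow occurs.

1. dequeue(): empty, no-op, size=0
2. enqueue(19): size=1
3. dequeue(): size=0
4. enqueue(38): size=1
5. dequeue(): size=0
6. enqueue(64): size=1
7. dequeue(): size=0
8. enqueue(94): size=1
9. enqueue(44): size=2
10. enqueue(63): size=3
11. enqueue(55): size=4
12. dequeue(): size=3

Answer: -1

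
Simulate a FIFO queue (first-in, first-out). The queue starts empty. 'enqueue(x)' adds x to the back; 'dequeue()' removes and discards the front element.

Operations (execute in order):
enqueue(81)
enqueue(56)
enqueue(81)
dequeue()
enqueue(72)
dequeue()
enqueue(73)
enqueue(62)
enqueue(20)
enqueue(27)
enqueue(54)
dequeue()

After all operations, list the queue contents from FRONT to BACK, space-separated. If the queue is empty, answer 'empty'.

enqueue(81): [81]
enqueue(56): [81, 56]
enqueue(81): [81, 56, 81]
dequeue(): [56, 81]
enqueue(72): [56, 81, 72]
dequeue(): [81, 72]
enqueue(73): [81, 72, 73]
enqueue(62): [81, 72, 73, 62]
enqueue(20): [81, 72, 73, 62, 20]
enqueue(27): [81, 72, 73, 62, 20, 27]
enqueue(54): [81, 72, 73, 62, 20, 27, 54]
dequeue(): [72, 73, 62, 20, 27, 54]

Answer: 72 73 62 20 27 54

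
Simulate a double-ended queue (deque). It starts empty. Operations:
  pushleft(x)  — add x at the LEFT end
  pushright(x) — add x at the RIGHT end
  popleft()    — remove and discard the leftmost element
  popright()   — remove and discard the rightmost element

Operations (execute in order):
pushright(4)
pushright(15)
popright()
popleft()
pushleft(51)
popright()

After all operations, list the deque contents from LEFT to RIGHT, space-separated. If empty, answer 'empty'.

pushright(4): [4]
pushright(15): [4, 15]
popright(): [4]
popleft(): []
pushleft(51): [51]
popright(): []

Answer: empty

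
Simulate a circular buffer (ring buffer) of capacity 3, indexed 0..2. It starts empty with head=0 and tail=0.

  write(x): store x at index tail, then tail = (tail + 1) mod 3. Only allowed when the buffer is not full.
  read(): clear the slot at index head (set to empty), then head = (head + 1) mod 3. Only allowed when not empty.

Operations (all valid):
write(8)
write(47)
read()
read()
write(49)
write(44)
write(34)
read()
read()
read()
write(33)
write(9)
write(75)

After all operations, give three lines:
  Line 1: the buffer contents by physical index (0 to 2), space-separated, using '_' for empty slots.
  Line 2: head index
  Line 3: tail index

Answer: 9 75 33
2
2

Derivation:
write(8): buf=[8 _ _], head=0, tail=1, size=1
write(47): buf=[8 47 _], head=0, tail=2, size=2
read(): buf=[_ 47 _], head=1, tail=2, size=1
read(): buf=[_ _ _], head=2, tail=2, size=0
write(49): buf=[_ _ 49], head=2, tail=0, size=1
write(44): buf=[44 _ 49], head=2, tail=1, size=2
write(34): buf=[44 34 49], head=2, tail=2, size=3
read(): buf=[44 34 _], head=0, tail=2, size=2
read(): buf=[_ 34 _], head=1, tail=2, size=1
read(): buf=[_ _ _], head=2, tail=2, size=0
write(33): buf=[_ _ 33], head=2, tail=0, size=1
write(9): buf=[9 _ 33], head=2, tail=1, size=2
write(75): buf=[9 75 33], head=2, tail=2, size=3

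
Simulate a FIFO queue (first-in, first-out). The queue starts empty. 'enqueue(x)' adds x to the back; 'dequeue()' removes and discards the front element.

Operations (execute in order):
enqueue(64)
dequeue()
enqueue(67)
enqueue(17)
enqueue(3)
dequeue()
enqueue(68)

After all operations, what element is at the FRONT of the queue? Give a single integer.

enqueue(64): queue = [64]
dequeue(): queue = []
enqueue(67): queue = [67]
enqueue(17): queue = [67, 17]
enqueue(3): queue = [67, 17, 3]
dequeue(): queue = [17, 3]
enqueue(68): queue = [17, 3, 68]

Answer: 17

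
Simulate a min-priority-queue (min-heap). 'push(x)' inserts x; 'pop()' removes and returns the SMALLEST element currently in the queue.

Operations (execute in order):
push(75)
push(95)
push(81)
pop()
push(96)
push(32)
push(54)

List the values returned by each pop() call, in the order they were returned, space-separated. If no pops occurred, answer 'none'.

push(75): heap contents = [75]
push(95): heap contents = [75, 95]
push(81): heap contents = [75, 81, 95]
pop() → 75: heap contents = [81, 95]
push(96): heap contents = [81, 95, 96]
push(32): heap contents = [32, 81, 95, 96]
push(54): heap contents = [32, 54, 81, 95, 96]

Answer: 75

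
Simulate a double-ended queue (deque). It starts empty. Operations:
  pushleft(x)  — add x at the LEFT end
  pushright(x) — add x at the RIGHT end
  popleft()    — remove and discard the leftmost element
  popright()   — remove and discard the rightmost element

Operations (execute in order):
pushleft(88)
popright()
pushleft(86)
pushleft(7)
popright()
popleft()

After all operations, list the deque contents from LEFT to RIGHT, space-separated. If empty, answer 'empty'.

Answer: empty

Derivation:
pushleft(88): [88]
popright(): []
pushleft(86): [86]
pushleft(7): [7, 86]
popright(): [7]
popleft(): []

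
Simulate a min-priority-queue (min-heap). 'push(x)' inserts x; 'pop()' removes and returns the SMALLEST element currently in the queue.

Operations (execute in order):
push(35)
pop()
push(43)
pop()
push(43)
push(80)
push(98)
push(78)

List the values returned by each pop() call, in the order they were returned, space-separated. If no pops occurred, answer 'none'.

push(35): heap contents = [35]
pop() → 35: heap contents = []
push(43): heap contents = [43]
pop() → 43: heap contents = []
push(43): heap contents = [43]
push(80): heap contents = [43, 80]
push(98): heap contents = [43, 80, 98]
push(78): heap contents = [43, 78, 80, 98]

Answer: 35 43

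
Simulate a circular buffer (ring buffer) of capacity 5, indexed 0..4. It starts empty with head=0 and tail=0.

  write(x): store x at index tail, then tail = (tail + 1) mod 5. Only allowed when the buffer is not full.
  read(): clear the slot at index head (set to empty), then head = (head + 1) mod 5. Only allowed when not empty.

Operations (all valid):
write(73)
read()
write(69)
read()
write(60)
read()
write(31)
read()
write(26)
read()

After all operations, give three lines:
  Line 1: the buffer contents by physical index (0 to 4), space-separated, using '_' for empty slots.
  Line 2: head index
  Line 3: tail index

Answer: _ _ _ _ _
0
0

Derivation:
write(73): buf=[73 _ _ _ _], head=0, tail=1, size=1
read(): buf=[_ _ _ _ _], head=1, tail=1, size=0
write(69): buf=[_ 69 _ _ _], head=1, tail=2, size=1
read(): buf=[_ _ _ _ _], head=2, tail=2, size=0
write(60): buf=[_ _ 60 _ _], head=2, tail=3, size=1
read(): buf=[_ _ _ _ _], head=3, tail=3, size=0
write(31): buf=[_ _ _ 31 _], head=3, tail=4, size=1
read(): buf=[_ _ _ _ _], head=4, tail=4, size=0
write(26): buf=[_ _ _ _ 26], head=4, tail=0, size=1
read(): buf=[_ _ _ _ _], head=0, tail=0, size=0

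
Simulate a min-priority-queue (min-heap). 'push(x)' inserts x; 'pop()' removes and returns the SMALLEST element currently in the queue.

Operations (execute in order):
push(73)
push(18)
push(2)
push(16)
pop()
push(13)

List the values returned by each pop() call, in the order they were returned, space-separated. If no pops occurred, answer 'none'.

Answer: 2

Derivation:
push(73): heap contents = [73]
push(18): heap contents = [18, 73]
push(2): heap contents = [2, 18, 73]
push(16): heap contents = [2, 16, 18, 73]
pop() → 2: heap contents = [16, 18, 73]
push(13): heap contents = [13, 16, 18, 73]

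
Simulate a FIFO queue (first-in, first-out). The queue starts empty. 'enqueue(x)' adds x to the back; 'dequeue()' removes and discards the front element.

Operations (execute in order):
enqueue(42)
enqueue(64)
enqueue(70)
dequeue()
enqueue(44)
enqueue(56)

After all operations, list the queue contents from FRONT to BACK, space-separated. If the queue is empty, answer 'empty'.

enqueue(42): [42]
enqueue(64): [42, 64]
enqueue(70): [42, 64, 70]
dequeue(): [64, 70]
enqueue(44): [64, 70, 44]
enqueue(56): [64, 70, 44, 56]

Answer: 64 70 44 56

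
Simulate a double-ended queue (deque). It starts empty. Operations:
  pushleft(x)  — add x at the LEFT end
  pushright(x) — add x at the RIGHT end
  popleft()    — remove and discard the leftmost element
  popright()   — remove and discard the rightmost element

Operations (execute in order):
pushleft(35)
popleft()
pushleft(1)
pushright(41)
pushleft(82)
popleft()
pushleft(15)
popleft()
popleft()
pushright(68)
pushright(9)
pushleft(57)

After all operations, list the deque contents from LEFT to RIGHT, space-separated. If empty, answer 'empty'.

pushleft(35): [35]
popleft(): []
pushleft(1): [1]
pushright(41): [1, 41]
pushleft(82): [82, 1, 41]
popleft(): [1, 41]
pushleft(15): [15, 1, 41]
popleft(): [1, 41]
popleft(): [41]
pushright(68): [41, 68]
pushright(9): [41, 68, 9]
pushleft(57): [57, 41, 68, 9]

Answer: 57 41 68 9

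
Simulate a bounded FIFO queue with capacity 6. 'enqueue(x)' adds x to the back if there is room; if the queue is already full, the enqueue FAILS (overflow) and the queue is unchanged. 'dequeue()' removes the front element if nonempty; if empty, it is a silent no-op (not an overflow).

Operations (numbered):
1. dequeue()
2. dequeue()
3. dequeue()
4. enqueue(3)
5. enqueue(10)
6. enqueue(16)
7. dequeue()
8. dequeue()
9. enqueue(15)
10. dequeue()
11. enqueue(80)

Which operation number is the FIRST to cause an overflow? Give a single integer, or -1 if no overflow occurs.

1. dequeue(): empty, no-op, size=0
2. dequeue(): empty, no-op, size=0
3. dequeue(): empty, no-op, size=0
4. enqueue(3): size=1
5. enqueue(10): size=2
6. enqueue(16): size=3
7. dequeue(): size=2
8. dequeue(): size=1
9. enqueue(15): size=2
10. dequeue(): size=1
11. enqueue(80): size=2

Answer: -1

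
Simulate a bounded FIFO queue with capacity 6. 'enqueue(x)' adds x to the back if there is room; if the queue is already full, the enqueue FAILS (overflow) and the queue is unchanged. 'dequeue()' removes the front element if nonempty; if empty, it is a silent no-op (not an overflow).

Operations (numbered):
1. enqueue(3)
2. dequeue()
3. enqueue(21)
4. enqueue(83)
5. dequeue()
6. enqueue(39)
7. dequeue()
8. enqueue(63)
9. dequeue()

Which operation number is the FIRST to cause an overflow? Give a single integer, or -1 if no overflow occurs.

Answer: -1

Derivation:
1. enqueue(3): size=1
2. dequeue(): size=0
3. enqueue(21): size=1
4. enqueue(83): size=2
5. dequeue(): size=1
6. enqueue(39): size=2
7. dequeue(): size=1
8. enqueue(63): size=2
9. dequeue(): size=1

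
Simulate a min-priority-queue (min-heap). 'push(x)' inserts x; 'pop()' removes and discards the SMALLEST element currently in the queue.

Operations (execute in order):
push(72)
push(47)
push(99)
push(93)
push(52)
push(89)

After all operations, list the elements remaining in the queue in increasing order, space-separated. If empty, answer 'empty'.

Answer: 47 52 72 89 93 99

Derivation:
push(72): heap contents = [72]
push(47): heap contents = [47, 72]
push(99): heap contents = [47, 72, 99]
push(93): heap contents = [47, 72, 93, 99]
push(52): heap contents = [47, 52, 72, 93, 99]
push(89): heap contents = [47, 52, 72, 89, 93, 99]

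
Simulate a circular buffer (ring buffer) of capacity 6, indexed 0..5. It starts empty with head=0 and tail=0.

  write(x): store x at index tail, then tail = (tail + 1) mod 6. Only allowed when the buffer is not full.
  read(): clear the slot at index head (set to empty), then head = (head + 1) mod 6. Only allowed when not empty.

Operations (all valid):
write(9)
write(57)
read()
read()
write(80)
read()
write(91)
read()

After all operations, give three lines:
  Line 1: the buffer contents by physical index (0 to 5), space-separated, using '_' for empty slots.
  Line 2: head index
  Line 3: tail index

write(9): buf=[9 _ _ _ _ _], head=0, tail=1, size=1
write(57): buf=[9 57 _ _ _ _], head=0, tail=2, size=2
read(): buf=[_ 57 _ _ _ _], head=1, tail=2, size=1
read(): buf=[_ _ _ _ _ _], head=2, tail=2, size=0
write(80): buf=[_ _ 80 _ _ _], head=2, tail=3, size=1
read(): buf=[_ _ _ _ _ _], head=3, tail=3, size=0
write(91): buf=[_ _ _ 91 _ _], head=3, tail=4, size=1
read(): buf=[_ _ _ _ _ _], head=4, tail=4, size=0

Answer: _ _ _ _ _ _
4
4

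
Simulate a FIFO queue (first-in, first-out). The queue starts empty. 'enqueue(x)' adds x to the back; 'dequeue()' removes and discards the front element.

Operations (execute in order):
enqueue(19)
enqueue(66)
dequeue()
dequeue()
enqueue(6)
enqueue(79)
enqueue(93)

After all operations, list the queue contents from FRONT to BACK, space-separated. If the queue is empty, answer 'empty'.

Answer: 6 79 93

Derivation:
enqueue(19): [19]
enqueue(66): [19, 66]
dequeue(): [66]
dequeue(): []
enqueue(6): [6]
enqueue(79): [6, 79]
enqueue(93): [6, 79, 93]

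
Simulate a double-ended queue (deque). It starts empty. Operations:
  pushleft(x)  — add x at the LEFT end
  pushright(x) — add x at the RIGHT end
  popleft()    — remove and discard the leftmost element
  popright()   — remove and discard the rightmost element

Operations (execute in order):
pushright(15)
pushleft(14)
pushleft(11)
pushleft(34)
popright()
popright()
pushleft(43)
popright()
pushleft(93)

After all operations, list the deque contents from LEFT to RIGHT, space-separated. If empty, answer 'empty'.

Answer: 93 43 34

Derivation:
pushright(15): [15]
pushleft(14): [14, 15]
pushleft(11): [11, 14, 15]
pushleft(34): [34, 11, 14, 15]
popright(): [34, 11, 14]
popright(): [34, 11]
pushleft(43): [43, 34, 11]
popright(): [43, 34]
pushleft(93): [93, 43, 34]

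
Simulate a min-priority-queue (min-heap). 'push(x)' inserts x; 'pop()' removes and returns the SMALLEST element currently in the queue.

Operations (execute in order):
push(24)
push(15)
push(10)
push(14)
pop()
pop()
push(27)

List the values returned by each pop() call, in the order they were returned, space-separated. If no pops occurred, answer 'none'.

Answer: 10 14

Derivation:
push(24): heap contents = [24]
push(15): heap contents = [15, 24]
push(10): heap contents = [10, 15, 24]
push(14): heap contents = [10, 14, 15, 24]
pop() → 10: heap contents = [14, 15, 24]
pop() → 14: heap contents = [15, 24]
push(27): heap contents = [15, 24, 27]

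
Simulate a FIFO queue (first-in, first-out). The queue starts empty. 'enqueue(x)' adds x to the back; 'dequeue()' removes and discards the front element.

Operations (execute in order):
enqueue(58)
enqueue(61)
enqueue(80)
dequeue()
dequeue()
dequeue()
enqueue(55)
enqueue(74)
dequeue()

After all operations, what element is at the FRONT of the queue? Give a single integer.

enqueue(58): queue = [58]
enqueue(61): queue = [58, 61]
enqueue(80): queue = [58, 61, 80]
dequeue(): queue = [61, 80]
dequeue(): queue = [80]
dequeue(): queue = []
enqueue(55): queue = [55]
enqueue(74): queue = [55, 74]
dequeue(): queue = [74]

Answer: 74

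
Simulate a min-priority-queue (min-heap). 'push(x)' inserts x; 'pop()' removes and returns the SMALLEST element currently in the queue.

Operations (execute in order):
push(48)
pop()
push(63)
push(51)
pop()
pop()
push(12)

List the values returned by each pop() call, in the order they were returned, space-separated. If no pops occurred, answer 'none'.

Answer: 48 51 63

Derivation:
push(48): heap contents = [48]
pop() → 48: heap contents = []
push(63): heap contents = [63]
push(51): heap contents = [51, 63]
pop() → 51: heap contents = [63]
pop() → 63: heap contents = []
push(12): heap contents = [12]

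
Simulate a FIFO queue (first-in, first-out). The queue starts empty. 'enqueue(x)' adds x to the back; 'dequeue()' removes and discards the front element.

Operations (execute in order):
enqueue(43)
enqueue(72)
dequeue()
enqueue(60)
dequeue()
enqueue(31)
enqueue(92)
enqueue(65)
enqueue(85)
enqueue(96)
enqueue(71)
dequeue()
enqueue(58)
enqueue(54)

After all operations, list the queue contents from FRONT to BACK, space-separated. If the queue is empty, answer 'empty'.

enqueue(43): [43]
enqueue(72): [43, 72]
dequeue(): [72]
enqueue(60): [72, 60]
dequeue(): [60]
enqueue(31): [60, 31]
enqueue(92): [60, 31, 92]
enqueue(65): [60, 31, 92, 65]
enqueue(85): [60, 31, 92, 65, 85]
enqueue(96): [60, 31, 92, 65, 85, 96]
enqueue(71): [60, 31, 92, 65, 85, 96, 71]
dequeue(): [31, 92, 65, 85, 96, 71]
enqueue(58): [31, 92, 65, 85, 96, 71, 58]
enqueue(54): [31, 92, 65, 85, 96, 71, 58, 54]

Answer: 31 92 65 85 96 71 58 54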